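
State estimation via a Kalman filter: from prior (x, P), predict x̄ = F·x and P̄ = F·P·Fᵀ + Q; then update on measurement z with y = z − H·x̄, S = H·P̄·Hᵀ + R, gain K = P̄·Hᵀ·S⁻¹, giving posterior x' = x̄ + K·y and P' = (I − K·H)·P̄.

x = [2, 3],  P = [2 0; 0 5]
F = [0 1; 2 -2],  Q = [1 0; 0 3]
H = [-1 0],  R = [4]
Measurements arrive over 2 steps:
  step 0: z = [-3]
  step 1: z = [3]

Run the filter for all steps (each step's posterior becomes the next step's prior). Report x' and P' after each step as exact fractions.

step 0: x' = [3, -2], P' = [12/5 -4; -4 21]
step 1: x' = [-37/13, 155/13], P' = [44/13 -100/13; -100/13 2109/65]

step 0: x̄ = F·x = [3, -2]
step 0: P̄ = F·P·Fᵀ + Q = [6 -10; -10 31]
step 0: y = z − H·x̄ = [0]
step 0: S = H·P̄·Hᵀ + R = [10]
step 0: K = P̄·Hᵀ·S⁻¹ = [-3/5; 1]
step 0: x' = x̄ + K·y = [3, -2]
step 0: P' = (I − K·H)·P̄ = [12/5 -4; -4 21]
step 1: x̄ = F·x = [-2, 10]
step 1: P̄ = F·P·Fᵀ + Q = [22 -50; -50 643/5]
step 1: y = z − H·x̄ = [1]
step 1: S = H·P̄·Hᵀ + R = [26]
step 1: K = P̄·Hᵀ·S⁻¹ = [-11/13; 25/13]
step 1: x' = x̄ + K·y = [-37/13, 155/13]
step 1: P' = (I − K·H)·P̄ = [44/13 -100/13; -100/13 2109/65]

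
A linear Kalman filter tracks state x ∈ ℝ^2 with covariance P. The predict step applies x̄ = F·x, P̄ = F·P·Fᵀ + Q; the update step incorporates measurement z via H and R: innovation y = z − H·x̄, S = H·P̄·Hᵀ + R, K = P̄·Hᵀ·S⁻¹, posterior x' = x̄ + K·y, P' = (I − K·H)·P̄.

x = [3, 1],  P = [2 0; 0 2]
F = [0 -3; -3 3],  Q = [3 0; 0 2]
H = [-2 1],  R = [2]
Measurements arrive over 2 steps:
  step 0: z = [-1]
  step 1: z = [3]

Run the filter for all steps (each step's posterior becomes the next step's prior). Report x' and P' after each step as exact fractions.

step 0: x' = [-132/49, -625/98], P' = [129/49 228/49; 228/49 493/49]
step 1: x' = [-77469/59132, 3051/14783], P' = [42015/29566 30462/14783; 30462/14783 67286/14783]

step 0: x̄ = F·x = [-3, -6]
step 0: P̄ = F·P·Fᵀ + Q = [21 -18; -18 38]
step 0: y = z − H·x̄ = [-1]
step 0: S = H·P̄·Hᵀ + R = [196]
step 0: K = P̄·Hᵀ·S⁻¹ = [-15/49; 37/98]
step 0: x' = x̄ + K·y = [-132/49, -625/98]
step 0: P' = (I − K·H)·P̄ = [129/49 228/49; 228/49 493/49]
step 1: x̄ = F·x = [1875/98, -1083/98]
step 1: P̄ = F·P·Fᵀ + Q = [4584/49 -2385/49; -2385/49 1592/49]
step 1: y = z − H·x̄ = [5127/98]
step 1: S = H·P̄·Hᵀ + R = [29566/49]
step 1: K = P̄·Hᵀ·S⁻¹ = [-11553/29566; 3181/14783]
step 1: x' = x̄ + K·y = [-77469/59132, 3051/14783]
step 1: P' = (I − K·H)·P̄ = [42015/29566 30462/14783; 30462/14783 67286/14783]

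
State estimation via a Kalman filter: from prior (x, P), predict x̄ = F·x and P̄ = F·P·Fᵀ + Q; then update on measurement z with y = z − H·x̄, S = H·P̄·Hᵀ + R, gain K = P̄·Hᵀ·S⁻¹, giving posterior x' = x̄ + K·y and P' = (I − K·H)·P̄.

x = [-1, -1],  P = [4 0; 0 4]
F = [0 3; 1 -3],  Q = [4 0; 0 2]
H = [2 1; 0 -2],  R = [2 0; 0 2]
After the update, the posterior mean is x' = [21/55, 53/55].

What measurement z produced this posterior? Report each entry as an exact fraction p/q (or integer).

x̄ = F·x = [-3, 2]
P̄ = F·P·Fᵀ + Q = [40 -36; -36 42]
S = H·P̄·Hᵀ + R = [60 60; 60 170]
K = P̄·Hᵀ·S⁻¹ = [79/165 14/55; -1/110 -27/55]
x' − x̄ = [186/55, -57/55] = K·y
y = (KᵀK)⁻¹·Kᵀ·(x' − x̄) = [6, 2]
z = y + H·x̄ = [6, 2] + [-4, -4] = [2, -2]

z = [2, -2]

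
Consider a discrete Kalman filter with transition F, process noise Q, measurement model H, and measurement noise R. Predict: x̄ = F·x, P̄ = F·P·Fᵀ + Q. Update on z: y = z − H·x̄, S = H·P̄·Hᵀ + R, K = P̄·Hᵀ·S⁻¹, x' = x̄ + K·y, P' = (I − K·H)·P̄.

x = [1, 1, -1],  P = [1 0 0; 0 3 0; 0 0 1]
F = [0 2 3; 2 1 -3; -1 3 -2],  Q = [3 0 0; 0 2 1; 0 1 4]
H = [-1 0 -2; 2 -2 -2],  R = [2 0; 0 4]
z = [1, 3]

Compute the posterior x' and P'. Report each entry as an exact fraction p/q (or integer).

x' = [6766/5227, 11369/10454, -18040/15681]
P' = [11466/5227 13404/5227 -4004/5227; 13404/5227 22111/5227 -6672/5227; -4004/5227 -6672/5227 11164/15681]

x̄ = F·x = [-1, 6, 4]
P̄ = F·P·Fᵀ + Q = [24 -3 12; -3 18 14; 12 14 36]
y = z − H·x̄ = [8, 25]
S = H·P̄·Hᵀ + R = [218 122; 122 356]
K = P̄·Hᵀ·S⁻¹ = [-1729/5227 1033/5227; -30/5227 -2035/10454; -5158/15681 -1580/15681]
x' = x̄ + K·y = [6766/5227, 11369/10454, -18040/15681]
P' = (I − K·H)·P̄ = [11466/5227 13404/5227 -4004/5227; 13404/5227 22111/5227 -6672/5227; -4004/5227 -6672/5227 11164/15681]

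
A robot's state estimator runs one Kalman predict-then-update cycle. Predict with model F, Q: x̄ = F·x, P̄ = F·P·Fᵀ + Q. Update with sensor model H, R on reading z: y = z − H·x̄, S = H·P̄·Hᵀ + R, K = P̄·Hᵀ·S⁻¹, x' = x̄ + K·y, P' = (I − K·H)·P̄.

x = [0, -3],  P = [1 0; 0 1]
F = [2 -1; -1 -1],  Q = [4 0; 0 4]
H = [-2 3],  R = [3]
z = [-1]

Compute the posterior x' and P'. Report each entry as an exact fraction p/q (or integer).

x' = [19/5, 47/21]
P' = [24/5 3; 3 46/21]

x̄ = F·x = [3, 3]
P̄ = F·P·Fᵀ + Q = [9 -1; -1 6]
y = z − H·x̄ = [-4]
S = H·P̄·Hᵀ + R = [105]
K = P̄·Hᵀ·S⁻¹ = [-1/5; 4/21]
x' = x̄ + K·y = [19/5, 47/21]
P' = (I − K·H)·P̄ = [24/5 3; 3 46/21]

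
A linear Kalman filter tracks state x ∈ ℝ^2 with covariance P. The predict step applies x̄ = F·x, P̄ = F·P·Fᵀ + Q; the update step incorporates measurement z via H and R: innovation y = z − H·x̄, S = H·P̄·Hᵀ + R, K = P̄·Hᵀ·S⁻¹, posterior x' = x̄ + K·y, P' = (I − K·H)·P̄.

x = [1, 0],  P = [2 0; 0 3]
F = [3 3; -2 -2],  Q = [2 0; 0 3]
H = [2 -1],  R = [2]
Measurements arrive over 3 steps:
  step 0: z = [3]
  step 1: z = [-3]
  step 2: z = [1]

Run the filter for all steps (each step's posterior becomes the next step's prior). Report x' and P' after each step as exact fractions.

step 0: x̄ = F·x = [3, -2]
step 0: P̄ = F·P·Fᵀ + Q = [47 -30; -30 23]
step 0: y = z − H·x̄ = [-5]
step 0: S = H·P̄·Hᵀ + R = [333]
step 0: K = P̄·Hᵀ·S⁻¹ = [124/333; -83/333]
step 0: x' = x̄ + K·y = [379/333, -251/333]
step 0: P' = (I − K·H)·P̄ = [275/333 302/333; 302/333 770/333]
step 1: x̄ = F·x = [128/111, -256/333]
step 1: P̄ = F·P·Fᵀ + Q = [1723/37 -3298/111; -3298/111 7595/333]
step 1: y = z − H·x̄ = [-2023/333]
step 1: S = H·P̄·Hᵀ + R = [109865/333]
step 1: K = P̄·Hᵀ·S⁻¹ = [5844/15695; -27383/109865]
step 1: x' = x̄ + K·y = [-17404/15695, 11699/15695]
step 1: P' = (I − K·H)·P̄ = [12961/15695 14234/15695; 14234/15695 254042/109865]
step 2: x̄ = F·x = [-3423/3139, 2282/3139]
step 2: P̄ = F·P·Fᵀ + Q = [1023227/21973 -652854/21973; -652854/21973 501155/21973]
step 2: y = z − H·x̄ = [12267/3139]
step 2: S = H·P̄·Hᵀ + R = [7249425/21973]
step 2: K = P̄·Hᵀ·S⁻¹ = [2699308/7249425; -1806863/7249425]
step 2: x' = x̄ + K·y = [881133/2416475, -596963/2416475]
step 2: P' = (I − K·H)·P̄ = [5986607/7249425 6574598/7249425; 6574598/7249425 16762922/7249425]

step 0: x' = [379/333, -251/333], P' = [275/333 302/333; 302/333 770/333]
step 1: x' = [-17404/15695, 11699/15695], P' = [12961/15695 14234/15695; 14234/15695 254042/109865]
step 2: x' = [881133/2416475, -596963/2416475], P' = [5986607/7249425 6574598/7249425; 6574598/7249425 16762922/7249425]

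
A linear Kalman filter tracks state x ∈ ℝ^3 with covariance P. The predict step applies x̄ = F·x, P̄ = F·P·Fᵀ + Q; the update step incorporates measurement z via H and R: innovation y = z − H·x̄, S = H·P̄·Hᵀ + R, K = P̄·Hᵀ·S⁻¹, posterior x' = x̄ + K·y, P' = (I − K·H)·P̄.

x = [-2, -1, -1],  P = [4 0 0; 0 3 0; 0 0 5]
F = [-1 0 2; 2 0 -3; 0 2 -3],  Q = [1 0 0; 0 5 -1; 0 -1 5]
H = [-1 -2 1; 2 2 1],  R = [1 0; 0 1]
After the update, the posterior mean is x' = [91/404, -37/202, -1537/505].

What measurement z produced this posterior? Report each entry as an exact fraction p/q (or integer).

x̄ = F·x = [0, -1, 1]
P̄ = F·P·Fᵀ + Q = [25 -38 -30; -38 66 44; -30 44 62]
S = H·P̄·Hᵀ + R = [84 -54; -54 179]
K = P̄·Hᵀ·S⁻¹ = [49/808 -119/404; -355/1212 95/202; 697/1515 324/505]
x' − x̄ = [91/404, 165/202, -2042/505] = K·y
y = (KᵀK)⁻¹·Kᵀ·(x' − x̄) = [-6, -2]
z = y + H·x̄ = [-6, -2] + [3, -1] = [-3, -3]

z = [-3, -3]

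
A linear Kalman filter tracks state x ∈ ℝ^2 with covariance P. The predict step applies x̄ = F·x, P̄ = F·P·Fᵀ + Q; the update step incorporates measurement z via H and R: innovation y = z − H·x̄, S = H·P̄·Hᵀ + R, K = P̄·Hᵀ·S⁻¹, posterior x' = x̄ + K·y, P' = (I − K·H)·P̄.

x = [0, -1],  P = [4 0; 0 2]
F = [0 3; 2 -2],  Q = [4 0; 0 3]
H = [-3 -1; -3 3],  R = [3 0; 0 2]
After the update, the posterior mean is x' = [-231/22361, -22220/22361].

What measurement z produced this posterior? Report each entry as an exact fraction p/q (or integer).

z = [1, -3]

x̄ = F·x = [-3, 2]
P̄ = F·P·Fᵀ + Q = [22 -12; -12 27]
S = H·P̄·Hᵀ + R = [156 189; 189 659]
K = P̄·Hᵀ·S⁻¹ = [-5436/22361 -1902/22361; -5394/22361 5517/22361]
x' − x̄ = [66852/22361, -66942/22361] = K·y
y = (KᵀK)⁻¹·Kᵀ·(x' − x̄) = [-6, -18]
z = y + H·x̄ = [-6, -18] + [7, 15] = [1, -3]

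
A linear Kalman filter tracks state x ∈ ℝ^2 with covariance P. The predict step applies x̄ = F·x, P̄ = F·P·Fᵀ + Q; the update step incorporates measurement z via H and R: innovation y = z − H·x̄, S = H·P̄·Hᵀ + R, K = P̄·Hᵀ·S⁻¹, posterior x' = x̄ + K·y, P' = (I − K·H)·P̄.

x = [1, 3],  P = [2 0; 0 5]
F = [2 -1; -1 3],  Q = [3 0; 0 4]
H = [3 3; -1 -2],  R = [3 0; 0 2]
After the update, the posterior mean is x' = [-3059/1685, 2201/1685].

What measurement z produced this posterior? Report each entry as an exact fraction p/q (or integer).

z = [-2, -1]

x̄ = F·x = [-1, 8]
P̄ = F·P·Fᵀ + Q = [16 -19; -19 51]
S = H·P̄·Hᵀ + R = [264 -183; -183 146]
K = P̄·Hᵀ·S⁻¹ = [904/1685 1387/1685; -391/1685 -1448/1685]
x' − x̄ = [-1374/1685, -11279/1685] = K·y
y = (KᵀK)⁻¹·Kᵀ·(x' − x̄) = [-23, 14]
z = y + H·x̄ = [-23, 14] + [21, -15] = [-2, -1]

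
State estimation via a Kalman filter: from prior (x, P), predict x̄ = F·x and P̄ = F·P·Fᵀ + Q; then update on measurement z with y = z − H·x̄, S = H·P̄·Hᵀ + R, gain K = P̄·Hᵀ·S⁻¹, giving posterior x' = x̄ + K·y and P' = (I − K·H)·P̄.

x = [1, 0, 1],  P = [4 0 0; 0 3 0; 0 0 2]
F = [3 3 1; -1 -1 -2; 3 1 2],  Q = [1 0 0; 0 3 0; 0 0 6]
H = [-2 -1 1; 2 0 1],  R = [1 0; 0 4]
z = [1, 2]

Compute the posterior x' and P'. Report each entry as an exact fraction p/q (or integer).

x̄ = F·x = [4, -3, 5]
P̄ = F·P·Fᵀ + Q = [66 -25 49; -25 18 -23; 49 -23 53]
y = z − H·x̄ = [1, -11]
S = H·P̄·Hᵀ + R = [86 -138; -138 517]
K = P̄·Hᵀ·S⁻¹ = [-2504/12709 3781/12709; -5421/25418 -2518/12709; 4732/12709 4975/12709]
x' = x̄ + K·y = [6741/12709, -26279/25418, 13552/12709]
P' = (I − K·H)·P̄ = [9201/12709 -19176/12709 -3278/12709; -19176/12709 138685/25418 28280/12709; -3278/12709 28280/12709 26456/12709]

x' = [6741/12709, -26279/25418, 13552/12709]
P' = [9201/12709 -19176/12709 -3278/12709; -19176/12709 138685/25418 28280/12709; -3278/12709 28280/12709 26456/12709]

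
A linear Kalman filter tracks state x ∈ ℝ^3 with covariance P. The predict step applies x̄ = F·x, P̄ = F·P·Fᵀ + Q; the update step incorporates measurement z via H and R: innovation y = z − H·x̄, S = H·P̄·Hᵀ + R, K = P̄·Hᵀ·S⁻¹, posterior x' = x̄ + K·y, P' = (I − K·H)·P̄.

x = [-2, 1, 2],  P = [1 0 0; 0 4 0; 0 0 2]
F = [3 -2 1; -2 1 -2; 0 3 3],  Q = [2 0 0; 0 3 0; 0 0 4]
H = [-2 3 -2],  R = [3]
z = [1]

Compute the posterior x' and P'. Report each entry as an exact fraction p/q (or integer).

x' = [-1934/297, 161/99, 2513/297]
P' = [5725/297 -604/99 -8386/297; -604/99 293/66 1240/99; -8386/297 1240/99 14026/297]

x̄ = F·x = [-6, 1, 9]
P̄ = F·P·Fᵀ + Q = [29 -18 -18; -18 19 0; -18 0 58]
y = z − H·x̄ = [4]
S = H·P̄·Hᵀ + R = [594]
K = P̄·Hᵀ·S⁻¹ = [-38/297; 31/198; -40/297]
x' = x̄ + K·y = [-1934/297, 161/99, 2513/297]
P' = (I − K·H)·P̄ = [5725/297 -604/99 -8386/297; -604/99 293/66 1240/99; -8386/297 1240/99 14026/297]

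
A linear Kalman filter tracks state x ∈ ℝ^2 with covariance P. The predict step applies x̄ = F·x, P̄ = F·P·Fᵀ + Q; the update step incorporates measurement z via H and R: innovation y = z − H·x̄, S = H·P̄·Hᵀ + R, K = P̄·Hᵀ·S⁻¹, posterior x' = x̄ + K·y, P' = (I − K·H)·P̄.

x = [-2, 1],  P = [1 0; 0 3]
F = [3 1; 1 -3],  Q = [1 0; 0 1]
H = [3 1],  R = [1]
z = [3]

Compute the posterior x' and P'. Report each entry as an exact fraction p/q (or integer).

x' = [68/37, -302/111]
P' = [118/37 -343/37; -343/37 3098/111]

x̄ = F·x = [-5, -5]
P̄ = F·P·Fᵀ + Q = [13 -6; -6 29]
y = z − H·x̄ = [23]
S = H·P̄·Hᵀ + R = [111]
K = P̄·Hᵀ·S⁻¹ = [11/37; 11/111]
x' = x̄ + K·y = [68/37, -302/111]
P' = (I − K·H)·P̄ = [118/37 -343/37; -343/37 3098/111]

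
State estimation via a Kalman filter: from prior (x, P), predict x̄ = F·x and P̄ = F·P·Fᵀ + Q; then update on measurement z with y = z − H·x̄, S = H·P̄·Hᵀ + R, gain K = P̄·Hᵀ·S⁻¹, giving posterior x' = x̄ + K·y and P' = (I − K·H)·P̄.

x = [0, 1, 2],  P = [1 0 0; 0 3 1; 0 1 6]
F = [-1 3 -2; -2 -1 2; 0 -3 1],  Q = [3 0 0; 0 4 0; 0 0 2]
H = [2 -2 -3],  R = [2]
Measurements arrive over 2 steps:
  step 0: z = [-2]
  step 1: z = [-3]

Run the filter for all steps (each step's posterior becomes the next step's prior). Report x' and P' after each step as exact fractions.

step 0: x' = [-605/1271, 3363/1271, -1796/1271], P' = [5369/1271 4067/1271 720/1271; 4067/1271 16901/1271 -8456/1271; 720/1271 -8456/1271 6234/1271]
step 1: x' = [2438934/3042869, 6359455/3042869, 411515/3042869], P' = [29052575/3042869 22563798/3042869 3987442/3042869; 22563798/3042869 78004522/9128607 -6232538/9128607; 3987442/3042869 -6232538/9128607 13052518/9128607]

step 0: x̄ = F·x = [-1, 3, -1]
step 0: P̄ = F·P·Fᵀ + Q = [43 -23 -30; -23 31 14; -30 14 29]
step 0: y = z − H·x̄ = [3]
step 0: S = H·P̄·Hᵀ + R = [1271]
step 0: K = P̄·Hᵀ·S⁻¹ = [222/1271; -150/1271; -175/1271]
step 0: x' = x̄ + K·y = [-605/1271, 3363/1271, -1796/1271]
step 0: P' = (I − K·H)·P̄ = [5369/1271 4067/1271 720/1271; 4067/1271 16901/1271 -8456/1271; 720/1271 -8456/1271 6234/1271]
step 1: x̄ = F·x = [14286/1271, -5745/1271, -11885/1271]
step 1: P̄ = F·P·Fᵀ + Q = [266177/1271 -151444/1271 -229200/1271; -151444/1271 112729/1271 145325/1271; -229200/1271 145325/1271 211621/1271]
step 1: y = z − H·x̄ = [-79530/1271]
step 1: S = H·P̄·Hᵀ + R = [9128607/1271]
step 1: K = P̄·Hᵀ·S⁻¹ = [507614/3042869; -964321/9128607; -1383913/9128607]
step 1: x' = x̄ + K·y = [2438934/3042869, 6359455/3042869, 411515/3042869]
step 1: P' = (I − K·H)·P̄ = [29052575/3042869 22563798/3042869 3987442/3042869; 22563798/3042869 78004522/9128607 -6232538/9128607; 3987442/3042869 -6232538/9128607 13052518/9128607]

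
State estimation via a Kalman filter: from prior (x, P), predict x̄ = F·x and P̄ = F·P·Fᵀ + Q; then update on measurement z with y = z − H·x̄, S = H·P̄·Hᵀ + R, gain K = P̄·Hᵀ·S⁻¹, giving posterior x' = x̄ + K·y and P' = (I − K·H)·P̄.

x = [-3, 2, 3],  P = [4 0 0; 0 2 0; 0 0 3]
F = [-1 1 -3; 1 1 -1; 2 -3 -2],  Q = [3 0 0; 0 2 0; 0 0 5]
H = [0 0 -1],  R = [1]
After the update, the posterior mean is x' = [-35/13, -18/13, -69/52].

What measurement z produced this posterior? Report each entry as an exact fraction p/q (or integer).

x̄ = F·x = [-4, -4, -18]
P̄ = F·P·Fᵀ + Q = [36 7 4; 7 11 8; 4 8 51]
S = H·P̄·Hᵀ + R = [52]
K = P̄·Hᵀ·S⁻¹ = [-1/13; -2/13; -51/52]
x' − x̄ = [17/13, 34/13, 867/52] = K·y
y = (KᵀK)⁻¹·Kᵀ·(x' − x̄) = [-17]
z = y + H·x̄ = [-17] + [18] = [1]

z = [1]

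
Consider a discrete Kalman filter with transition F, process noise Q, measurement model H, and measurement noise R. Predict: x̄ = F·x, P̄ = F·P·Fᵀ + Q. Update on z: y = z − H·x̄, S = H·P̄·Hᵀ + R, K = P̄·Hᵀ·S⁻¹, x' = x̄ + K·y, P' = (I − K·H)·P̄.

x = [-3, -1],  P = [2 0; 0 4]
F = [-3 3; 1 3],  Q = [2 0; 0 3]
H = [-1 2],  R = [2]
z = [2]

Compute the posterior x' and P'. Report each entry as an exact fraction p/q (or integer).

x̄ = F·x = [6, -6]
P̄ = F·P·Fᵀ + Q = [56 30; 30 41]
y = z − H·x̄ = [20]
S = H·P̄·Hᵀ + R = [102]
K = P̄·Hᵀ·S⁻¹ = [2/51; 26/51]
x' = x̄ + K·y = [346/51, 214/51]
P' = (I − K·H)·P̄ = [2848/51 1426/51; 1426/51 739/51]

x' = [346/51, 214/51]
P' = [2848/51 1426/51; 1426/51 739/51]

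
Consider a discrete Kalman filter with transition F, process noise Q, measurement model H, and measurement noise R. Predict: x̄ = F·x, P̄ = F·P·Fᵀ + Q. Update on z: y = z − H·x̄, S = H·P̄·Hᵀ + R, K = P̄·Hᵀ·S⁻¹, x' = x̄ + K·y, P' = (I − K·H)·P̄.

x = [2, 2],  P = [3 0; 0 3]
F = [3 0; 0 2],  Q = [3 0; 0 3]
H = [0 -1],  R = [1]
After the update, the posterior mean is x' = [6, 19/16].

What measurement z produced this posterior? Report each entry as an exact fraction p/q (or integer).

z = [-1]

x̄ = F·x = [6, 4]
P̄ = F·P·Fᵀ + Q = [30 0; 0 15]
S = H·P̄·Hᵀ + R = [16]
K = P̄·Hᵀ·S⁻¹ = [0; -15/16]
x' − x̄ = [0, -45/16] = K·y
y = (KᵀK)⁻¹·Kᵀ·(x' − x̄) = [3]
z = y + H·x̄ = [3] + [-4] = [-1]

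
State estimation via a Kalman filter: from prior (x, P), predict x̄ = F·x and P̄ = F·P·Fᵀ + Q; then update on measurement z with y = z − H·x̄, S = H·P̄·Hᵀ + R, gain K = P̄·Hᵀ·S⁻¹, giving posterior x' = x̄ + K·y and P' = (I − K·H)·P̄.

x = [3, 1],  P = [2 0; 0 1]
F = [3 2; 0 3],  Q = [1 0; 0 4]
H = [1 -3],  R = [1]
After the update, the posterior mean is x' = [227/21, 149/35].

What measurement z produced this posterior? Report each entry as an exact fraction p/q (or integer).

z = [-2]

x̄ = F·x = [11, 3]
P̄ = F·P·Fᵀ + Q = [23 6; 6 13]
S = H·P̄·Hᵀ + R = [105]
K = P̄·Hᵀ·S⁻¹ = [1/21; -11/35]
x' − x̄ = [-4/21, 44/35] = K·y
y = (KᵀK)⁻¹·Kᵀ·(x' − x̄) = [-4]
z = y + H·x̄ = [-4] + [2] = [-2]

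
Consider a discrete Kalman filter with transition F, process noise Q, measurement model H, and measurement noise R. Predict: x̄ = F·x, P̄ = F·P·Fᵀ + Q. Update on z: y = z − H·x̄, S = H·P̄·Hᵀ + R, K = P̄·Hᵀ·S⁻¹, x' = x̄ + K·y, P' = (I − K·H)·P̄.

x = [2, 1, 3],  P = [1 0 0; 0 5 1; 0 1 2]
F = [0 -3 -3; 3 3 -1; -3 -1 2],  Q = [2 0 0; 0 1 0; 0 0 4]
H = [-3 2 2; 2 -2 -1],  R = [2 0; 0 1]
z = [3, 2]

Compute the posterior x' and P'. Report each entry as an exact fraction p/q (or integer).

x' = [-63299/34955, -144036/34955, 19567/6991]
P' = [57622/34955 38958/34955 7666/6991; 38958/34955 72597/34955 -6861/6991; 7666/6991 -6861/6991 22974/6991]

x̄ = F·x = [-12, 6, -1]
P̄ = F·P·Fᵀ + Q = [83 -45 0; -45 51 -21; 0 -21 22]
y = z − H·x̄ = [-43, 37]
S = H·P̄·Hᵀ + R = [1413 -1070; -1070 835]
K = P̄·Hᵀ·S⁻¹ = [-1829/6991 -1002/34955; -4029/6991 -32973/34955; 4614/6991 6080/6991]
x' = x̄ + K·y = [-63299/34955, -144036/34955, 19567/6991]
P' = (I − K·H)·P̄ = [57622/34955 38958/34955 7666/6991; 38958/34955 72597/34955 -6861/6991; 7666/6991 -6861/6991 22974/6991]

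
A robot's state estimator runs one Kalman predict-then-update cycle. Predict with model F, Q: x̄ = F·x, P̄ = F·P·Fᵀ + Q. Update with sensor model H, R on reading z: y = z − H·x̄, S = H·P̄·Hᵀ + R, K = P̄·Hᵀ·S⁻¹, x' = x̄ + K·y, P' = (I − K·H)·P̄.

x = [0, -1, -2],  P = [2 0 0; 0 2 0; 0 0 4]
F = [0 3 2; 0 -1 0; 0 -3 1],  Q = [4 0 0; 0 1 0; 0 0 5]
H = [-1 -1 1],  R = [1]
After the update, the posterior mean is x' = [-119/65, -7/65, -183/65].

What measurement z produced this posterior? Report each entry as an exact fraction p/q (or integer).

x̄ = F·x = [-7, 1, 1]
P̄ = F·P·Fᵀ + Q = [38 -6 -10; -6 3 6; -10 6 27]
S = H·P̄·Hᵀ + R = [65]
K = P̄·Hᵀ·S⁻¹ = [-42/65; 9/65; 31/65]
x' − x̄ = [336/65, -72/65, -248/65] = K·y
y = (KᵀK)⁻¹·Kᵀ·(x' − x̄) = [-8]
z = y + H·x̄ = [-8] + [7] = [-1]

z = [-1]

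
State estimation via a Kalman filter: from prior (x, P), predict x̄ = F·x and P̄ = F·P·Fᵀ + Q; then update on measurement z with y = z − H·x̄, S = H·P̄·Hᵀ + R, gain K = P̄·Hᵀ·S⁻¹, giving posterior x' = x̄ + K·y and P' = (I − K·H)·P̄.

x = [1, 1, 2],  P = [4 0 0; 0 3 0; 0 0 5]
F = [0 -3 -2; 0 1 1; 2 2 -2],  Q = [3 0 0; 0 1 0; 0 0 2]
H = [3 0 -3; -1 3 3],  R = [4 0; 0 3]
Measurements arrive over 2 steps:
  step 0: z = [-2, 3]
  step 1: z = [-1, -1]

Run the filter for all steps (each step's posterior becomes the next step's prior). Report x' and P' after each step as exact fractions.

step 0: x̄ = F·x = [-7, 3, 0]
step 0: P̄ = F·P·Fᵀ + Q = [50 -19 2; -19 9 -4; 2 -4 50]
step 0: y = z − H·x̄ = [19, -13]
step 0: S = H·P̄·Hᵀ + R = [868 -711; -711 614]
step 0: K = P̄·Hᵀ·S⁻¹ = [16605/27431 14716/27431; -3456/27431 -2483/27431; 8280/27431 15664/27431]
step 0: x' = x̄ + K·y = [-67830/27431, 48908/27431, -46312/27431]
step 0: P' = (I − K·H)·P̄ = [466746/27431 -274308/27431 444606/27431; -274308/27431 175781/27431 -269700/27431; 444606/27431 -269700/27431 433566/27431]
step 1: x̄ = F·x = [-54100/27431, 2596/27431, 54780/27431]
step 1: P̄ = F·P·Fᵀ + Q = [162186/27431 -45975/27431 7602/27431; -45975/27431 97378/27431 -174974/27431; 7602/27431 -174974/27431 765522/27431]
step 1: y = z − H·x̄ = [299209/27431, -253659/27431]
step 1: S = H·P̄·Hᵀ + R = [8322260/27431 -6124041/27431; -6124041/27431 5091285/27431]
step 1: K = P̄·Hᵀ·S⁻¹ = [8054955/59143783 6467524/59143783; 10040484/59143783 9907029/59143783; -9396846/59143783 9189320/59143783]
step 1: x' = x̄ + K·y = [-88589891/59143783, 23503823/59143783, -69362334/59143783]
step 1: P' = (I − K·H)·P̄ = [278891358/59143783 -168720108/59143783 268151418/59143783; -168720108/59143783 135774413/59143783 -182107420/59143783; 268151418/59143783 -182107420/59143783 280680546/59143783]

step 0: x' = [-67830/27431, 48908/27431, -46312/27431], P' = [466746/27431 -274308/27431 444606/27431; -274308/27431 175781/27431 -269700/27431; 444606/27431 -269700/27431 433566/27431]
step 1: x' = [-88589891/59143783, 23503823/59143783, -69362334/59143783], P' = [278891358/59143783 -168720108/59143783 268151418/59143783; -168720108/59143783 135774413/59143783 -182107420/59143783; 268151418/59143783 -182107420/59143783 280680546/59143783]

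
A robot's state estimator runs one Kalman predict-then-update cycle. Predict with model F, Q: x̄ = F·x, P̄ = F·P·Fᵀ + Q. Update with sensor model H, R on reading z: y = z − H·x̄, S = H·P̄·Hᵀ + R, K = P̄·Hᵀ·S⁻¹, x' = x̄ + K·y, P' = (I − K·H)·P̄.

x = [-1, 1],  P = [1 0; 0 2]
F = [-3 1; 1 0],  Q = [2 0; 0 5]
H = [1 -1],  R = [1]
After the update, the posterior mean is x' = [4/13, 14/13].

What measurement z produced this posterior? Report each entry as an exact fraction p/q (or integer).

x̄ = F·x = [4, -1]
P̄ = F·P·Fᵀ + Q = [13 -3; -3 6]
S = H·P̄·Hᵀ + R = [26]
K = P̄·Hᵀ·S⁻¹ = [8/13; -9/26]
x' − x̄ = [-48/13, 27/13] = K·y
y = (KᵀK)⁻¹·Kᵀ·(x' − x̄) = [-6]
z = y + H·x̄ = [-6] + [5] = [-1]

z = [-1]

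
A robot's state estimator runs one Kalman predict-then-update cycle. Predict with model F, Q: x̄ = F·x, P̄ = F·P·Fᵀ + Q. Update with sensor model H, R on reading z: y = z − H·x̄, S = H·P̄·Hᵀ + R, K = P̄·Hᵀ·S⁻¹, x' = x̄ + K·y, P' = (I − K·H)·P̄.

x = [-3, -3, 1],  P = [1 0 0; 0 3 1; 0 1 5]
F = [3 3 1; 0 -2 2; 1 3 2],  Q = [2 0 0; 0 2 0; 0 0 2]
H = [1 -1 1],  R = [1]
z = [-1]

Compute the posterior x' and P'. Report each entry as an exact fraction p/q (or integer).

x' = [-136/59, 251/59, 639/118]
P' = [290/59 427/59 325/118; 427/59 1365/59 1863/118; 325/118 1863/118 3183/236]

x̄ = F·x = [-17, 8, -10]
P̄ = F·P·Fᵀ + Q = [49 -4 49; -4 26 4; 49 4 62]
y = z − H·x̄ = [34]
S = H·P̄·Hᵀ + R = [236]
K = P̄·Hᵀ·S⁻¹ = [51/118; -13/118; 107/236]
x' = x̄ + K·y = [-136/59, 251/59, 639/118]
P' = (I − K·H)·P̄ = [290/59 427/59 325/118; 427/59 1365/59 1863/118; 325/118 1863/118 3183/236]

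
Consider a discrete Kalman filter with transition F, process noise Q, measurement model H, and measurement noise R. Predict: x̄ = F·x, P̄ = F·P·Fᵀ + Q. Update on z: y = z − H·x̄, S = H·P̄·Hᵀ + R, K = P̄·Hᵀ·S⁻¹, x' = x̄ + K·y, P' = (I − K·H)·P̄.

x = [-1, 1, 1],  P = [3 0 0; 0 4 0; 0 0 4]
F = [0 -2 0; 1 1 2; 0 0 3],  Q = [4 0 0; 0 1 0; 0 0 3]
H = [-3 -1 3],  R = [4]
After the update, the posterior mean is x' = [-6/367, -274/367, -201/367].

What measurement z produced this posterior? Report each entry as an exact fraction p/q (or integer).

z = [-1]

x̄ = F·x = [-2, 2, 3]
P̄ = F·P·Fᵀ + Q = [20 -8 0; -8 24 24; 0 24 39]
S = H·P̄·Hᵀ + R = [367]
K = P̄·Hᵀ·S⁻¹ = [-52/367; 72/367; 93/367]
x' − x̄ = [728/367, -1008/367, -1302/367] = K·y
y = (KᵀK)⁻¹·Kᵀ·(x' − x̄) = [-14]
z = y + H·x̄ = [-14] + [13] = [-1]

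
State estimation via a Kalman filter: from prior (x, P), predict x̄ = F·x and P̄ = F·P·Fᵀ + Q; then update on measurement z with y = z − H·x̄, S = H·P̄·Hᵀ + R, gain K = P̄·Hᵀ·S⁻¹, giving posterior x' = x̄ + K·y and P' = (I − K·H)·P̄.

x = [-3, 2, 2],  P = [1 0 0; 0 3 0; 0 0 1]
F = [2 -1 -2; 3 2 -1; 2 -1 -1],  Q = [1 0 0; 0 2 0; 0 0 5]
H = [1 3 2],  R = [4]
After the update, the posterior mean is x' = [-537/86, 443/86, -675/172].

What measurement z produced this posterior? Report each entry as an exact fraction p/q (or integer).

z = [2]

x̄ = F·x = [-12, -7, -10]
P̄ = F·P·Fᵀ + Q = [12 2 9; 2 24 1; 9 1 13]
S = H·P̄·Hᵀ + R = [344]
K = P̄·Hᵀ·S⁻¹ = [9/86; 19/86; 19/172]
x' − x̄ = [495/86, 1045/86, 1045/172] = K·y
y = (KᵀK)⁻¹·Kᵀ·(x' − x̄) = [55]
z = y + H·x̄ = [55] + [-53] = [2]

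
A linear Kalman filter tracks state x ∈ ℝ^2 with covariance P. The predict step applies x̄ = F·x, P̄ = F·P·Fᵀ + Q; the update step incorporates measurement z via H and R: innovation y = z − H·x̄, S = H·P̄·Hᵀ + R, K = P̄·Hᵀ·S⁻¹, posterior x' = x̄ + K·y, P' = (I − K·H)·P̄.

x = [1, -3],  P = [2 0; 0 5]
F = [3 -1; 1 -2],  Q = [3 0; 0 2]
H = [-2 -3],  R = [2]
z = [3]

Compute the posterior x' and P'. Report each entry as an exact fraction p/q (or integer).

x' = [-258/257, -73/257]
P' = [1682/257 -1088/257; -1088/257 760/257]

x̄ = F·x = [6, 7]
P̄ = F·P·Fᵀ + Q = [26 16; 16 24]
y = z − H·x̄ = [36]
S = H·P̄·Hᵀ + R = [514]
K = P̄·Hᵀ·S⁻¹ = [-50/257; -52/257]
x' = x̄ + K·y = [-258/257, -73/257]
P' = (I − K·H)·P̄ = [1682/257 -1088/257; -1088/257 760/257]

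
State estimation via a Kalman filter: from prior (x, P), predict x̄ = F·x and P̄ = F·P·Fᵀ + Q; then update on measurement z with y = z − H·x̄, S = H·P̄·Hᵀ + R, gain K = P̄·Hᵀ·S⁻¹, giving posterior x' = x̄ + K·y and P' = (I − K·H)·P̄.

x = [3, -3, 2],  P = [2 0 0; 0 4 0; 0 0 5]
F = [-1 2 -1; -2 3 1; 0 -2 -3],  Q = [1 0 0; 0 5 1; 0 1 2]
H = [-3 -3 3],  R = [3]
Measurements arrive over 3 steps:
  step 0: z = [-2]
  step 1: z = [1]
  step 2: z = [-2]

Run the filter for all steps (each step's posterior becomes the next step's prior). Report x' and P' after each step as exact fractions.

step 0: x̄ = F·x = [-11, -13, 0]
step 0: P̄ = F·P·Fᵀ + Q = [24 23 -1; 23 54 -38; -1 -38 63]
step 0: y = z − H·x̄ = [-74]
step 0: S = H·P̄·Hᵀ + R = [2388]
step 0: K = P̄·Hᵀ·S⁻¹ = [-12/199; -115/796; 51/398]
step 0: x' = x̄ + K·y = [-1301/199, -919/398, -1887/199]
step 0: P' = (I − K·H)·P̄ = [3048/199 437/199 3473/199; 437/199 3309/796 2471/398; 3473/199 2471/398 4734/199]
step 1: x̄ = F·x = [2269/199, -1327/398, 6580/199]
step 1: P̄ = F·P·Fᵀ + Q = [11546/199 5504/199 17244/199; 5504/199 54573/796 -9971/199; 17244/199 -9971/199 61139/199]
step 1: y = z − H·x̄ = [-29449/398]
step 1: S = H·P̄·Hᵀ + R = [2982837/796]
step 1: K = P̄·Hᵀ·S⁻¹ = [776/994279; -116473/994279; 215464/994279]
step 1: x' = x̄ + K·y = [11279361/994279, 5303028/994279, 16933448/994279]
step 1: P' = (I − K·H)·P̄ = [57685898/994279 27840698/994279 85527372/994279; 27840698/994279 17038830/994279 44763055/994279; 85527372/994279 44763055/994279 130505891/994279]
step 2: x̄ = F·x = [-17606753/994279, 604930/58487, -5582400/90389]
step 2: P̄ = F·P·Fᵀ + Q = [137981120/994279 -3942452/58487 41506695/90389; -3942452/58487 6585342/58487 -1928465/5317; 41506695/90389 -1928465/5317 161986687/90389]
step 2: y = z − H·x̄ = [160261813/994279]
step 2: S = H·P̄·Hᵀ + R = [15355549524/994279]
step 2: K = P̄·Hᵀ·S⁻¹ = [385614209/5118516508; -405552085/5118516508; 1685902867/5118516508]
step 2: x' = x̄ + K·y = [-28484181633/5118516508, -12427760375/5118516508, -44377706951/5118516508]
step 2: P' = (I − K·H)·P̄ = [261660646523/5118516508 126833960537/5118516508 388880221269/5118516508; 126833960537/5118516508 80062647003/5118516508 206491055455/5118516508; 388880221269/5118516508 206491055455/5118516508 597057179591/5118516508]

step 0: x' = [-1301/199, -919/398, -1887/199], P' = [3048/199 437/199 3473/199; 437/199 3309/796 2471/398; 3473/199 2471/398 4734/199]
step 1: x' = [11279361/994279, 5303028/994279, 16933448/994279], P' = [57685898/994279 27840698/994279 85527372/994279; 27840698/994279 17038830/994279 44763055/994279; 85527372/994279 44763055/994279 130505891/994279]
step 2: x' = [-28484181633/5118516508, -12427760375/5118516508, -44377706951/5118516508], P' = [261660646523/5118516508 126833960537/5118516508 388880221269/5118516508; 126833960537/5118516508 80062647003/5118516508 206491055455/5118516508; 388880221269/5118516508 206491055455/5118516508 597057179591/5118516508]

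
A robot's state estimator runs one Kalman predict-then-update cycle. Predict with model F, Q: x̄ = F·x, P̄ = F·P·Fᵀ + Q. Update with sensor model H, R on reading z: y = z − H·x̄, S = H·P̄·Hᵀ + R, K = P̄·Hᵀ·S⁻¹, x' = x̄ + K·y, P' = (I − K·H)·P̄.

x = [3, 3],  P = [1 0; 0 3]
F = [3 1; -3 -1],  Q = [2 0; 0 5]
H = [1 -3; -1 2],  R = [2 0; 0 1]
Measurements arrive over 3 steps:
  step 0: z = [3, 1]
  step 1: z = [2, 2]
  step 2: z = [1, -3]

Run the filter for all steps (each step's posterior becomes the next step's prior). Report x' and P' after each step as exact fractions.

step 0: x' = [104/595, -149/595], P' = [1626/595 634/595; 634/595 316/595]
step 1: x' = [-479259/276733, -154515/276733], P' = [2372764/830199 307696/276733; 307696/276733 151714/276733]
step 2: x' = [554257178/402266961, -14571295/44696329], P' = [1151209564/402266961 49759096/44696329; 49759096/44696329 24526834/44696329]

step 0: x̄ = F·x = [12, -12]
step 0: P̄ = F·P·Fᵀ + Q = [14 -12; -12 17]
step 0: y = z − H·x̄ = [-45, 37]
step 0: S = H·P̄·Hᵀ + R = [241 -176; -176 131]
step 0: K = P̄·Hᵀ·S⁻¹ = [-138/595 -358/595; -157/595 -2/595]
step 0: x' = x̄ + K·y = [104/595, -149/595]
step 0: P' = (I − K·H)·P̄ = [1626/595 634/595; 634/595 316/595]
step 1: x̄ = F·x = [163/595, -163/595]
step 1: P̄ = F·P·Fᵀ + Q = [19944/595 -18754/595; -18754/595 21729/595]
step 1: y = z − H·x̄ = [538/595, 1679/595]
step 1: S = H·P̄·Hᵀ + R = [329219/595 -244088/595; -244088/595 182471/595]
step 1: K = P̄·Hᵀ·S⁻¹ = [-198250/830199 -526588/830199; -73723/276733 -4268/276733]
step 1: x' = x̄ + K·y = [-479259/276733, -154515/276733]
step 1: P' = (I − K·H)·P̄ = [2372764/830199 307696/276733; 307696/276733 151714/276733]
step 2: x̄ = F·x = [-1592292/276733, 1592292/276733]
step 2: P̄ = F·P·Fᵀ + Q = [9669648/276733 -9116182/276733; -9116182/276733 10499847/276733]
step 2: y = z − H·x̄ = [6645901/276733, -5607075/276733]
step 2: S = H·P̄·Hᵀ + R = [159418829/276733 -118249640/276733; -118249640/276733 88410497/276733]
step 2: K = P̄·Hᵀ·S⁻¹ = [-96143014/402266961 -255545836/402266961; -11910703/44696329 -705428/44696329]
step 2: x' = x̄ + K·y = [554257178/402266961, -14571295/44696329]
step 2: P' = (I − K·H)·P̄ = [1151209564/402266961 49759096/44696329; 49759096/44696329 24526834/44696329]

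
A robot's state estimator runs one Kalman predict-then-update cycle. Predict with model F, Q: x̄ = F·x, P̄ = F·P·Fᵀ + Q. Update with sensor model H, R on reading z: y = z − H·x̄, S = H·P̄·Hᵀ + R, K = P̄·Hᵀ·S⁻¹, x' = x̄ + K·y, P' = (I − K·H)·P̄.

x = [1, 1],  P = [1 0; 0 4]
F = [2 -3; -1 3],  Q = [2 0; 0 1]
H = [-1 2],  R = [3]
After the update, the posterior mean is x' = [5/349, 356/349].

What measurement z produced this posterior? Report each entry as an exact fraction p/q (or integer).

z = [2]

x̄ = F·x = [-1, 2]
P̄ = F·P·Fᵀ + Q = [42 -38; -38 38]
S = H·P̄·Hᵀ + R = [349]
K = P̄·Hᵀ·S⁻¹ = [-118/349; 114/349]
x' − x̄ = [354/349, -342/349] = K·y
y = (KᵀK)⁻¹·Kᵀ·(x' − x̄) = [-3]
z = y + H·x̄ = [-3] + [5] = [2]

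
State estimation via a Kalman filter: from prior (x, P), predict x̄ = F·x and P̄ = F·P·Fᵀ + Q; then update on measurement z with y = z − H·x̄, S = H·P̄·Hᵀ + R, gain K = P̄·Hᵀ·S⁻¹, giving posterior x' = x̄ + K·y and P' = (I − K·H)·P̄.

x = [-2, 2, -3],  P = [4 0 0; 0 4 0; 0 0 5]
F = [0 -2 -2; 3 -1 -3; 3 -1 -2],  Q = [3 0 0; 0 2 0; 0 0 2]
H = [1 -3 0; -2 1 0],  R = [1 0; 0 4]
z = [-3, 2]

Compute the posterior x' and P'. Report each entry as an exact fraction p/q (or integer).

x' = [-23893/51196, 21645/25598, -23659/12799]
P' = [72269/51196 13719/25598 3787/12799; 13719/25598 3985/12799 2618/12799; 3787/12799 2618/12799 70690/12799]

x̄ = F·x = [2, 1, -2]
P̄ = F·P·Fᵀ + Q = [39 38 28; 38 87 70; 28 70 62]
y = z − H·x̄ = [-2, 5]
S = H·P̄·Hᵀ + R = [595 -73; -73 95]
K = P̄·Hᵀ·S⁻¹ = [-10045/51196 -29275/51196; -10191/25598 -4867/25598; -4067/12799 -1239/12799]
x' = x̄ + K·y = [-23893/51196, 21645/25598, -23659/12799]
P' = (I − K·H)·P̄ = [72269/51196 13719/25598 3787/12799; 13719/25598 3985/12799 2618/12799; 3787/12799 2618/12799 70690/12799]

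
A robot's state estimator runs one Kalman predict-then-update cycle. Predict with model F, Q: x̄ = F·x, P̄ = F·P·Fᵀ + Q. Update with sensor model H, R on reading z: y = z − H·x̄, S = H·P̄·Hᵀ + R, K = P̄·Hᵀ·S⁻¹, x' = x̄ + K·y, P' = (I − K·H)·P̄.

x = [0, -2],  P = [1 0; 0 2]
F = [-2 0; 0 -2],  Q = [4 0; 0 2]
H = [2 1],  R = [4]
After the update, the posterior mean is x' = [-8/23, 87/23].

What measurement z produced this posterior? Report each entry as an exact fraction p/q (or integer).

x̄ = F·x = [0, 4]
P̄ = F·P·Fᵀ + Q = [8 0; 0 10]
S = H·P̄·Hᵀ + R = [46]
K = P̄·Hᵀ·S⁻¹ = [8/23; 5/23]
x' − x̄ = [-8/23, -5/23] = K·y
y = (KᵀK)⁻¹·Kᵀ·(x' − x̄) = [-1]
z = y + H·x̄ = [-1] + [4] = [3]

z = [3]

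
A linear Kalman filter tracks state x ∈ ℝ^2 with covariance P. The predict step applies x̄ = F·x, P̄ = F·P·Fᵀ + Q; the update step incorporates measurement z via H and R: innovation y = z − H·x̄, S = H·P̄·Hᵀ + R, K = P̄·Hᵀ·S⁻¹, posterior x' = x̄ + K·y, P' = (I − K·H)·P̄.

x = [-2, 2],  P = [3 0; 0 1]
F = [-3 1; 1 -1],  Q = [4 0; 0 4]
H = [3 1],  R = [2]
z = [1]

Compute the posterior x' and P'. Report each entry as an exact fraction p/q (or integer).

x̄ = F·x = [8, -4]
P̄ = F·P·Fᵀ + Q = [32 -10; -10 8]
y = z − H·x̄ = [-19]
S = H·P̄·Hᵀ + R = [238]
K = P̄·Hᵀ·S⁻¹ = [43/119; -11/119]
x' = x̄ + K·y = [135/119, -267/119]
P' = (I − K·H)·P̄ = [110/119 -244/119; -244/119 710/119]

x' = [135/119, -267/119]
P' = [110/119 -244/119; -244/119 710/119]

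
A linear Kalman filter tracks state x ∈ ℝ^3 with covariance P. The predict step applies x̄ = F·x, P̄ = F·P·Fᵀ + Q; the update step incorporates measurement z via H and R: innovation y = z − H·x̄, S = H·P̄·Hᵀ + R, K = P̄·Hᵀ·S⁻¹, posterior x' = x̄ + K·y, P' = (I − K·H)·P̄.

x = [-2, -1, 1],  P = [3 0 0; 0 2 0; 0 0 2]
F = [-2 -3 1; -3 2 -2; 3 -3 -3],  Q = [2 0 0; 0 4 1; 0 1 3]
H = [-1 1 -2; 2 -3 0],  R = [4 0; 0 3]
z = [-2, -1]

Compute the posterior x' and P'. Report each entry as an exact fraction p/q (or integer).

x̄ = F·x = [8, 2, -6]
P̄ = F·P·Fᵀ + Q = [34 2 -6; 2 47 -26; -6 -26 66]
y = z − H·x̄ = [-8, -11]
S = H·P̄·Hᵀ + R = [425 -331; -331 538]
K = P̄·Hᵀ·S⁻¹ = [9762/119089 19730/119089; 6839/119089 -26118/119089; -59930/119089 -22262/119089]
x' = x̄ + K·y = [657586/119089, 470764/119089, 9788/119089]
P' = (I − K·H)·P̄ = [3021006/119089 1994274/119089 -532890/119089; 1994274/119089 1355634/119089 -332998/119089; -532890/119089 -332998/119089 219806/119089]

x' = [657586/119089, 470764/119089, 9788/119089]
P' = [3021006/119089 1994274/119089 -532890/119089; 1994274/119089 1355634/119089 -332998/119089; -532890/119089 -332998/119089 219806/119089]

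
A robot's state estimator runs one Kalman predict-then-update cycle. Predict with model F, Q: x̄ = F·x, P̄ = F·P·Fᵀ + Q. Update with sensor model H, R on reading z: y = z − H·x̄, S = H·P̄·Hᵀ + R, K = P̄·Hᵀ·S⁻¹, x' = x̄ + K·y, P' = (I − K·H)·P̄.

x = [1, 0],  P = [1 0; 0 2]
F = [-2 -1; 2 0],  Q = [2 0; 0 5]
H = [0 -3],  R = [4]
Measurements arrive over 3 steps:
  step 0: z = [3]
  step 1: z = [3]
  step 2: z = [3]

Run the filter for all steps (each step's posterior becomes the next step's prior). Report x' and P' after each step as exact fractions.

step 0: x' = [-62/85, -73/85], P' = [536/85 -16/85; -16/85 36/85]
step 1: x' = [45653/23461, -23617/23461], P' = [158670/23461 -8448/23461; -8448/23461 10276/23461]
step 2: x' = [7401591/6861709, -6402641/6861709], P' = [46062870/6861709 -2471136/6861709; -2471136/6861709 3007940/6861709]

step 0: x̄ = F·x = [-2, 2]
step 0: P̄ = F·P·Fᵀ + Q = [8 -4; -4 9]
step 0: y = z − H·x̄ = [9]
step 0: S = H·P̄·Hᵀ + R = [85]
step 0: K = P̄·Hᵀ·S⁻¹ = [12/85; -27/85]
step 0: x' = x̄ + K·y = [-62/85, -73/85]
step 0: P' = (I − K·H)·P̄ = [536/85 -16/85; -16/85 36/85]
step 1: x̄ = F·x = [197/85, -124/85]
step 1: P̄ = F·P·Fᵀ + Q = [2286/85 -2112/85; -2112/85 2569/85]
step 1: y = z − H·x̄ = [-117/85]
step 1: S = H·P̄·Hᵀ + R = [23461/85]
step 1: K = P̄·Hᵀ·S⁻¹ = [6336/23461; -7707/23461]
step 1: x' = x̄ + K·y = [45653/23461, -23617/23461]
step 1: P' = (I − K·H)·P̄ = [158670/23461 -8448/23461; -8448/23461 10276/23461]
step 2: x̄ = F·x = [-67689/23461, 91306/23461]
step 2: P̄ = F·P·Fᵀ + Q = [658086/23461 -617784/23461; -617784/23461 751985/23461]
step 2: y = z − H·x̄ = [344301/23461]
step 2: S = H·P̄·Hᵀ + R = [6861709/23461]
step 2: K = P̄·Hᵀ·S⁻¹ = [1853352/6861709; -2255955/6861709]
step 2: x' = x̄ + K·y = [7401591/6861709, -6402641/6861709]
step 2: P' = (I − K·H)·P̄ = [46062870/6861709 -2471136/6861709; -2471136/6861709 3007940/6861709]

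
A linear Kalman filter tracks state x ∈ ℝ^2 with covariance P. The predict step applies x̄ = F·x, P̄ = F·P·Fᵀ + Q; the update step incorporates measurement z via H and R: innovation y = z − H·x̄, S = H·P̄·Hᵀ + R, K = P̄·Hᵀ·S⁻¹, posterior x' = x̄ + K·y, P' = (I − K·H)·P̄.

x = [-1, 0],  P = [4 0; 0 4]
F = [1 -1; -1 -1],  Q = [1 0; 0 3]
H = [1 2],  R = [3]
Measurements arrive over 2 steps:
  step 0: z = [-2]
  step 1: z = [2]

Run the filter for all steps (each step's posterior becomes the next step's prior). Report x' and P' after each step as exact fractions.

step 0: x' = [-83/56, -5/28], P' = [423/56 -99/28; -99/28 33/14]
step 1: x' = [-1727/1319, 2184/1319], P' = [20493/1319 -9609/1319; -9609/1319 5349/1319]

step 0: x̄ = F·x = [-1, 1]
step 0: P̄ = F·P·Fᵀ + Q = [9 0; 0 11]
step 0: y = z − H·x̄ = [-3]
step 0: S = H·P̄·Hᵀ + R = [56]
step 0: K = P̄·Hᵀ·S⁻¹ = [9/56; 11/28]
step 0: x' = x̄ + K·y = [-83/56, -5/28]
step 0: P' = (I − K·H)·P̄ = [423/56 -99/28; -99/28 33/14]
step 1: x̄ = F·x = [-73/56, 93/56]
step 1: P̄ = F·P·Fᵀ + Q = [1007/56 -291/56; -291/56 327/56]
step 1: y = z − H·x̄ = [-1/56]
step 1: S = H·P̄·Hᵀ + R = [1319/56]
step 1: K = P̄·Hᵀ·S⁻¹ = [425/1319; 363/1319]
step 1: x' = x̄ + K·y = [-1727/1319, 2184/1319]
step 1: P' = (I − K·H)·P̄ = [20493/1319 -9609/1319; -9609/1319 5349/1319]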